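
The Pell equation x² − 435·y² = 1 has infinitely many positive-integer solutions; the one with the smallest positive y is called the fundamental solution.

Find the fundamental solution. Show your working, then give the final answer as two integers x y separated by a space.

146 7

√435 → a₀=20, period (1,5,1,40); ℓ=4 even so k=3
k=0  a_k=20  p_k/q_k = 20/1
k=1  a_k=1  p_k/q_k = 21/1
k=2  a_k=5  p_k/q_k = 125/6
k=3  a_k=1  p_k/q_k = 146/7
→ (146, 7).  Check: 146²=21316, 435·7²=21315, difference 1.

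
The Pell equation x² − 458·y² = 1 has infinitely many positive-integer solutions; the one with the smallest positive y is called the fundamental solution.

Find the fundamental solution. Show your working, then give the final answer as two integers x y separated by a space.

√458 → a₀=21, period (2,2,42); ℓ=3 odd so k=5
k=0  a_k=21  p_k/q_k = 21/1
…
k=2  a_k=2  p_k/q_k = 107/5
…
k=4  a_k=2  p_k/q_k = 9181/429
k=5  a_k=2  p_k/q_k = 22899/1070
→ (22899, 1070).  Check: 22899²=524364201, 458·1070²=524364200, difference 1.

22899 1070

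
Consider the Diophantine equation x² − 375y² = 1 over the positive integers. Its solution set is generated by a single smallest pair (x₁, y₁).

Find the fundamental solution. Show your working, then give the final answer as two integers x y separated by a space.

15124 781

√375 → a₀=19, period (2,1,2,1,5,1,2,1,2,38); ℓ=10 even so k=9
a_0=19:  p_0=19·1+0=19,  q_0=19·0+1=1
a_1=2:  p_1=2·19+1=39,  q_1=2·1+0=2
…
a_3=2:  p_3=2·58+39=155,  q_3=2·3+2=8
…
a_6=1:  p_6=1·1220+213=1433,  q_6=1·63+11=74
…
a_8=1:  p_8=1·4086+1433=5519,  q_8=1·211+74=285
a_9=2:  p_9=2·5519+4086=15124,  q_9=2·285+211=781
(x₁, y₁) = (15124, 781);  15124² − 375·781² = 1 ✓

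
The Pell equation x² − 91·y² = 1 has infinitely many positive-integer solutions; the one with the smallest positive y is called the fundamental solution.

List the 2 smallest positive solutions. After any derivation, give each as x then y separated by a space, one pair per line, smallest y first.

1574 165
4954951 519420

√91 → a₀=9, period (1,1,5,1,5,1,1,18); ℓ=8 even so k=7
k=0  a_k=9  p_k/q_k = 9/1
…
k=3  a_k=5  p_k/q_k = 105/11
k=4  a_k=1  p_k/q_k = 124/13
k=5  a_k=5  p_k/q_k = 725/76
k=6  a_k=1  p_k/q_k = 849/89
k=7  a_k=1  p_k/q_k = 1574/165
fundamental: x₁=1574, y₁=165  (since 2477476 − 91·27225 = 1)
(x_2, y_2) = (1574·1574 + 91·165·165, 1574·165 + 165·1574) = (4954951, 519420)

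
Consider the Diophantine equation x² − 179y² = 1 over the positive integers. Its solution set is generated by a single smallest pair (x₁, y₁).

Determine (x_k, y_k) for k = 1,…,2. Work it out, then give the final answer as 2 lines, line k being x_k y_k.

4190210 313191
35115719688199 2624672120220

√179 → a₀=13, period (2,1,1,1,3,…,1,2,26); ℓ=14 even so k=13
i=0: a=13 ⇒ p=13, q=1
…
i=4: a=1 ⇒ p=107, q=8
i=5: a=3 ⇒ p=388, q=29
i=6: a=5 ⇒ p=2047, q=153
…
i=9: a=3 ⇒ p=438125, q=32747
…
i=11: a=1 ⇒ p=1013292, q=75737
i=12: a=1 ⇒ p=1588459, q=118727
i=13: a=2 ⇒ p=4190210, q=313191
→ (4190210, 313191).  Check: 4190210²=17557859844100, 179·313191²=17557859844099, difference 1.
n=2: (4190210,313191)∘(4190210,313191) = (4190210·4190210+179·313191·313191, 4190210·313191+313191·4190210) = (35115719688199,2624672120220)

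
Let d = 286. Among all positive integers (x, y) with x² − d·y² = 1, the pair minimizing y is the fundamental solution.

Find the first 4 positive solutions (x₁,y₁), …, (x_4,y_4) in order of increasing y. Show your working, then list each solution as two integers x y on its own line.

d=286: √d = [16; 1,10,3,3,2,3,3,10,1,32] (ℓ=10, even), read p_9/q_9
k=0  a_k=16  p_k/q_k = 16/1
k=1  a_k=1  p_k/q_k = 17/1
k=2  a_k=10  p_k/q_k = 186/11
k=3  a_k=3  p_k/q_k = 575/34
k=4  a_k=3  p_k/q_k = 1911/113
…
k=6  a_k=3  p_k/q_k = 15102/893
k=7  a_k=3  p_k/q_k = 49703/2939
k=8  a_k=10  p_k/q_k = 512132/30283
k=9  a_k=1  p_k/q_k = 561835/33222
fundamental: x₁=561835, y₁=33222  (since 315658567225 − 286·1103701284 = 1)
(x_2, y_2) = (561835·561835 + 286·33222·33222, 561835·33222 + 33222·561835) = (631317134449, 37330564740)
(x_3, y_3) = (561835·631317134449 + 286·33222·37330564740, 561835·37330564740 + 33222·631317134449) = (709392124465745995, 41947235681362578)
(x_4, y_4) = (561835·709392124465745995 + 286·33222·41947235681362578, 561835·41947235681362578 + 33222·709392124465745995) = (797122648497793485067201, 47134850318039357456520)

561835 33222
631317134449 37330564740
709392124465745995 41947235681362578
797122648497793485067201 47134850318039357456520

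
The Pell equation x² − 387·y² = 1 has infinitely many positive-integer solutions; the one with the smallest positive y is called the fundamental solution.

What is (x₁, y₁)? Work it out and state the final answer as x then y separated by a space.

d=387: √d = [19; 1,2,19,2,1,38] (ℓ=6, even), read p_5/q_5
k=0  a_k=19  p_k/q_k = 19/1
k=1  a_k=1  p_k/q_k = 20/1
…
k=4  a_k=2  p_k/q_k = 2341/119
k=5  a_k=1  p_k/q_k = 3482/177
→ (3482, 177).  Check: 3482²=12124324, 387·177²=12124323, difference 1.

3482 177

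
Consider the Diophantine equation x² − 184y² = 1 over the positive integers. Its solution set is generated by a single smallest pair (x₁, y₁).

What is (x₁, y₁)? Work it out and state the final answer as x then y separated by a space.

√184 = [13; 1,1,3,2,1,2,1,2,3,1,1,26, …], period ℓ=12 (even) → k=11
i=0: a=13 ⇒ p=13, q=1
i=1: a=1 ⇒ p=14, q=1
i=2: a=1 ⇒ p=27, q=2
…
i=4: a=2 ⇒ p=217, q=16
…
i=8: a=2 ⇒ p=3147, q=232
i=9: a=3 ⇒ p=10594, q=781
i=10: a=1 ⇒ p=13741, q=1013
i=11: a=1 ⇒ p=24335, q=1794
→ (24335, 1794).  Check: 24335²=592192225, 184·1794²=592192224, difference 1.

24335 1794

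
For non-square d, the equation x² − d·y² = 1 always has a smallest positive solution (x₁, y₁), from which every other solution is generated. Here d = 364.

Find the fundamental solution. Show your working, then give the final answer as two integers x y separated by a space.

4954951 259710

√364 = [19; 12,1,2,3,1,8,1,3,2,1,12,38, …], period ℓ=12 (even) → k=11
i=0: a=19 ⇒ p=19, q=1
…
i=3: a=2 ⇒ p=725, q=38
i=4: a=3 ⇒ p=2423, q=127
i=5: a=1 ⇒ p=3148, q=165
…
i=8: a=3 ⇒ p=119872, q=6283
…
i=10: a=1 ⇒ p=390371, q=20461
i=11: a=12 ⇒ p=4954951, q=259710
→ (4954951, 259710).  Check: 4954951²=24551539412401, 364·259710²=24551539412400, difference 1.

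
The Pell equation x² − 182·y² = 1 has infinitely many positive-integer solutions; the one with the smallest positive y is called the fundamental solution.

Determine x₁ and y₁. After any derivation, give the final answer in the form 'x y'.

√182 = [13; 2,26, …], period ℓ=2 (even) → k=1
step 0: (13, 1)  from 13·(1,0) + (0,1)
step 1: (27, 2)  from 2·(13,1) + (1,0)
(x₁, y₁) = (27, 2);  27² − 182·2² = 1 ✓

27 2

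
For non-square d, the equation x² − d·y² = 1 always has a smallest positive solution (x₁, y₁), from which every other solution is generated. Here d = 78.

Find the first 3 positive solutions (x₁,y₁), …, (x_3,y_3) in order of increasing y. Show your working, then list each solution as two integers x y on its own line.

53 6
5617 636
595349 67410

√78 = [8; 1,4,1,16, …], period ℓ=4 (even) → k=3
a_0=8:  p_0=8·1+0=8,  q_0=8·0+1=1
a_1=1:  p_1=1·8+1=9,  q_1=1·1+0=1
a_2=4:  p_2=4·9+8=44,  q_2=4·1+1=5
a_3=1:  p_3=1·44+9=53,  q_3=1·5+1=6
fundamental: x₁=53, y₁=6  (since 2809 − 78·36 = 1)
n=2: (53,6)∘(53,6) = (53·53+78·6·6, 53·6+6·53) = (5617,636)
n=3: (5617,636)∘(53,6) = (53·5617+78·6·636, 53·636+6·5617) = (595349,67410)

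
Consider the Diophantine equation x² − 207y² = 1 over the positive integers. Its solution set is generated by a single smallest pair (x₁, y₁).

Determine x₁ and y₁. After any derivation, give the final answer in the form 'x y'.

1151 80

√207 → a₀=14, period (2,1,1,2,1,1,2,28); ℓ=8 even so k=7
a_0=14:  p_0=14·1+0=14,  q_0=14·0+1=1
a_1=2:  p_1=2·14+1=29,  q_1=2·1+0=2
…
a_3=1:  p_3=1·43+29=72,  q_3=1·3+2=5
…
a_6=1:  p_6=1·259+187=446,  q_6=1·18+13=31
a_7=2:  p_7=2·446+259=1151,  q_7=2·31+18=80
(x₁, y₁) = (1151, 80);  1151² − 207·80² = 1 ✓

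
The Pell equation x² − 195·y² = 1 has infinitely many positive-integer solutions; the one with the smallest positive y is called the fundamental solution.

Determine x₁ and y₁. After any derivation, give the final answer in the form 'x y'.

14 1

d=195: √d = [13; 1,26] (ℓ=2, even), read p_1/q_1
k=0  a_k=13  p_k/q_k = 13/1
k=1  a_k=1  p_k/q_k = 14/1
→ (14, 1).  Check: 14²=196, 195·1²=195, difference 1.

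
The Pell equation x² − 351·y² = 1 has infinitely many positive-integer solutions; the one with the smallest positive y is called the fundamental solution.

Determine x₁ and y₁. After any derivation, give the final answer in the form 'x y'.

62425 3332

√351 → a₀=18, period (1,2,1,3,2,2,2,3,1,2,1,36); ℓ=12 even so k=11
k=0  a_k=18  p_k/q_k = 18/1
k=1  a_k=1  p_k/q_k = 19/1
…
k=3  a_k=1  p_k/q_k = 75/4
…
k=6  a_k=2  p_k/q_k = 1555/83
k=7  a_k=2  p_k/q_k = 3747/200
…
k=10  a_k=2  p_k/q_k = 45882/2449
k=11  a_k=1  p_k/q_k = 62425/3332
fundamental: x₁=62425, y₁=3332  (since 3896880625 − 351·11102224 = 1)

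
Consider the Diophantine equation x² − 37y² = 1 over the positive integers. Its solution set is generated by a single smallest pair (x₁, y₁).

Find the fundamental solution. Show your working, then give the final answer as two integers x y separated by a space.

73 12

√37 = [6; 12, …], period ℓ=1 (odd) → k=1
k=0  a_k=6  p_k/q_k = 6/1
k=1  a_k=12  p_k/q_k = 73/12
→ (73, 12).  Check: 73²=5329, 37·12²=5328, difference 1.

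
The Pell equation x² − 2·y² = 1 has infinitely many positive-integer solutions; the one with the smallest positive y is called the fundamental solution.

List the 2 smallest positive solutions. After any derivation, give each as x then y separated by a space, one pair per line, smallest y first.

√2 = [1; 2, …], period ℓ=1 (odd) → k=1
i=0: a=1 ⇒ p=1, q=1
i=1: a=2 ⇒ p=3, q=2
fundamental: x₁=3, y₁=2  (since 9 − 2·4 = 1)
k=2:  x_2 = 3·3+2·2·2 = 17,  y_2 = 3·2+2·3 = 12

3 2
17 12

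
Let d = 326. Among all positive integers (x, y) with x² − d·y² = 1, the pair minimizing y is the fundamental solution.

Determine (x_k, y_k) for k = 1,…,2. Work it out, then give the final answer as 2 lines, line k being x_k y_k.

325 18
211249 11700

[18; 18,36] for √326; ℓ=2 ⇒ convergent index 1
k=0  a_k=18  p_k/q_k = 18/1
k=1  a_k=18  p_k/q_k = 325/18
(x₁, y₁) = (325, 18);  325² − 326·18² = 1 ✓
k=2:  x_2 = 325·325+326·18·18 = 211249,  y_2 = 325·18+18·325 = 11700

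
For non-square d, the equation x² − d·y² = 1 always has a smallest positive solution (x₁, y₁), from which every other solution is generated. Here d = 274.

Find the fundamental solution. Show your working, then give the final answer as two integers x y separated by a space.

√274 → a₀=16, period (1,1,4,4,1,1,32); ℓ=7 odd so k=13
step 0: (16, 1)  from 16·(1,0) + (0,1)
step 1: (17, 1)  from 1·(16,1) + (1,0)
step 2: (33, 2)  from 1·(17,1) + (16,1)
step 3: (149, 9)  from 4·(33,2) + (17,1)
step 4: (629, 38)  from 4·(149,9) + (33,2)
step 5: (778, 47)  from 1·(629,38) + (149,9)
…
step 7: (45802, 2767)  from 32·(1407,85) + (778,47)
step 8: (47209, 2852)  from 1·(45802,2767) + (1407,85)
…
step 10: (419253, 25328)  from 4·(93011,5619) + (47209,2852)
step 11: (1770023, 106931)  from 4·(419253,25328) + (93011,5619)
step 12: (2189276, 132259)  from 1·(1770023,106931) + (419253,25328)
step 13: (3959299, 239190)  from 1·(2189276,132259) + (1770023,106931)
(x₁, y₁) = (3959299, 239190);  3959299² − 274·239190² = 1 ✓

3959299 239190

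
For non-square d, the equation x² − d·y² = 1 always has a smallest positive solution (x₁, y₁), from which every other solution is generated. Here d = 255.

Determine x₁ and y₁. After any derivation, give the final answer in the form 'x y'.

16 1

√255 → a₀=15, period (1,30); ℓ=2 even so k=1
step 0: (15, 1)  from 15·(1,0) + (0,1)
step 1: (16, 1)  from 1·(15,1) + (1,0)
(x₁, y₁) = (16, 1);  16² − 255·1² = 1 ✓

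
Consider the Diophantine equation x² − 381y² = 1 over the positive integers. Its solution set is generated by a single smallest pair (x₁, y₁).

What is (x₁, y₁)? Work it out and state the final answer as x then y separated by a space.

√381 = [19; 1,1,12,1,1,38, …], period ℓ=6 (even) → k=5
step 0: (19, 1)  from 19·(1,0) + (0,1)
…
step 3: (488, 25)  from 12·(39,2) + (20,1)
step 4: (527, 27)  from 1·(488,25) + (39,2)
step 5: (1015, 52)  from 1·(527,27) + (488,25)
(x₁, y₁) = (1015, 52);  1015² − 381·52² = 1 ✓

1015 52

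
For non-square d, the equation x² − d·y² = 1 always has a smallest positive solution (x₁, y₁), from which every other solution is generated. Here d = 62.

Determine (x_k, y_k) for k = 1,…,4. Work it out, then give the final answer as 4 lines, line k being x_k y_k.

63 8
7937 1008
999999 127000
125991937 16000992

[7; 1,6,1,14] for √62; ℓ=4 ⇒ convergent index 3
k=0  a_k=7  p_k/q_k = 7/1
…
k=2  a_k=6  p_k/q_k = 55/7
k=3  a_k=1  p_k/q_k = 63/8
fundamental: x₁=63, y₁=8  (since 3969 − 62·64 = 1)
(x_2, y_2) = (63·63 + 62·8·8, 63·8 + 8·63) = (7937, 1008)
(x_3, y_3) = (63·7937 + 62·8·1008, 63·1008 + 8·7937) = (999999, 127000)
(x_4, y_4) = (63·999999 + 62·8·127000, 63·127000 + 8·999999) = (125991937, 16000992)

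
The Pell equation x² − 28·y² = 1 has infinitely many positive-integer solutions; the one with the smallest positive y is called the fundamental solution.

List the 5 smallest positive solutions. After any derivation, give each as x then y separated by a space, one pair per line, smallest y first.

√28 → a₀=5, period (3,2,3,10); ℓ=4 even so k=3
i=0: a=5 ⇒ p=5, q=1
i=1: a=3 ⇒ p=16, q=3
i=2: a=2 ⇒ p=37, q=7
i=3: a=3 ⇒ p=127, q=24
(x₁, y₁) = (127, 24);  127² − 28·24² = 1 ✓
(x_2, y_2) = (127·127 + 28·24·24, 127·24 + 24·127) = (32257, 6096)
(x_3, y_3) = (127·32257 + 28·24·6096, 127·6096 + 24·32257) = (8193151, 1548360)
(x_4, y_4) = (127·8193151 + 28·24·1548360, 127·1548360 + 24·8193151) = (2081028097, 393277344)
(x_5, y_5) = (127·2081028097 + 28·24·393277344, 127·393277344 + 24·2081028097) = (528572943487, 99890897016)

127 24
32257 6096
8193151 1548360
2081028097 393277344
528572943487 99890897016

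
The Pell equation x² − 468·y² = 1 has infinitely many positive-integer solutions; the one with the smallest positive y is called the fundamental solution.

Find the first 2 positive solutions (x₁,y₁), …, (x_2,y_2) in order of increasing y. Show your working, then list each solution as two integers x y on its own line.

649 30
842401 38940

d=468: √d = [21; 1,1,1,2,1,1,1,42] (ℓ=8, even), read p_7/q_7
i=0: a=21 ⇒ p=21, q=1
i=1: a=1 ⇒ p=22, q=1
i=2: a=1 ⇒ p=43, q=2
i=3: a=1 ⇒ p=65, q=3
i=4: a=2 ⇒ p=173, q=8
i=5: a=1 ⇒ p=238, q=11
i=6: a=1 ⇒ p=411, q=19
i=7: a=1 ⇒ p=649, q=30
→ (649, 30).  Check: 649²=421201, 468·30²=421200, difference 1.
(x_2, y_2) = (649·649 + 468·30·30, 649·30 + 30·649) = (842401, 38940)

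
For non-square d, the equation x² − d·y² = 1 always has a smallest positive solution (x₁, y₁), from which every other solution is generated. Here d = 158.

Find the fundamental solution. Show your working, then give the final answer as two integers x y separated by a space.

d=158: √d = [12; 1,1,3,12,3,1,1,24] (ℓ=8, even), read p_7/q_7
k=0  a_k=12  p_k/q_k = 12/1
k=1  a_k=1  p_k/q_k = 13/1
k=2  a_k=1  p_k/q_k = 25/2
k=3  a_k=3  p_k/q_k = 88/7
…
k=5  a_k=3  p_k/q_k = 3331/265
k=6  a_k=1  p_k/q_k = 4412/351
k=7  a_k=1  p_k/q_k = 7743/616
→ (7743, 616).  Check: 7743²=59954049, 158·616²=59954048, difference 1.

7743 616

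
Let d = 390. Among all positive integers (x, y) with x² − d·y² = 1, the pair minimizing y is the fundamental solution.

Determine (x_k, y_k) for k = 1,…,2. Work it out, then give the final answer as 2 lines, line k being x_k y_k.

79 4
12481 632

√390 → a₀=19, period (1,2,1,38); ℓ=4 even so k=3
a_0=19:  p_0=19·1+0=19,  q_0=19·0+1=1
a_1=1:  p_1=1·19+1=20,  q_1=1·1+0=1
a_2=2:  p_2=2·20+19=59,  q_2=2·1+1=3
a_3=1:  p_3=1·59+20=79,  q_3=1·3+1=4
(x₁, y₁) = (79, 4);  79² − 390·4² = 1 ✓
k=2:  x_2 = 79·79+390·4·4 = 12481,  y_2 = 79·4+4·79 = 632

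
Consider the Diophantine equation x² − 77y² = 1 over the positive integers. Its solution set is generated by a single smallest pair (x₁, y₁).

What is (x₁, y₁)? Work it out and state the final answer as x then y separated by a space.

351 40

√77 = [8; 1,3,2,3,1,16, …], period ℓ=6 (even) → k=5
i=0: a=8 ⇒ p=8, q=1
i=1: a=1 ⇒ p=9, q=1
…
i=4: a=3 ⇒ p=272, q=31
i=5: a=1 ⇒ p=351, q=40
fundamental: x₁=351, y₁=40  (since 123201 − 77·1600 = 1)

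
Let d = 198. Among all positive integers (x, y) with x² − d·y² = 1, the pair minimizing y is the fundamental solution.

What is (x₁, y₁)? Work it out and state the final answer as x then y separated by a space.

√198 = [14; 14,28, …], period ℓ=2 (even) → k=1
a_0=14:  p_0=14·1+0=14,  q_0=14·0+1=1
a_1=14:  p_1=14·14+1=197,  q_1=14·1+0=14
(x₁, y₁) = (197, 14);  197² − 198·14² = 1 ✓

197 14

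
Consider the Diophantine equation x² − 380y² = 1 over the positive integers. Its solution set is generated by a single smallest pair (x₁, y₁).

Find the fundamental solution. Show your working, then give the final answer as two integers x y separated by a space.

39 2

√380 → a₀=19, period (2,38); ℓ=2 even so k=1
step 0: (19, 1)  from 19·(1,0) + (0,1)
step 1: (39, 2)  from 2·(19,1) + (1,0)
→ (39, 2).  Check: 39²=1521, 380·2²=1520, difference 1.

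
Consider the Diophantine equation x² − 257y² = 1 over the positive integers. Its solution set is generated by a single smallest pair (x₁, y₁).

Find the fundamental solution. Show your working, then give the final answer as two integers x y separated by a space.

513 32

d=257: √d = [16; 32] (ℓ=1, odd), read p_1/q_1
step 0: (16, 1)  from 16·(1,0) + (0,1)
step 1: (513, 32)  from 32·(16,1) + (1,0)
(x₁, y₁) = (513, 32);  513² − 257·32² = 1 ✓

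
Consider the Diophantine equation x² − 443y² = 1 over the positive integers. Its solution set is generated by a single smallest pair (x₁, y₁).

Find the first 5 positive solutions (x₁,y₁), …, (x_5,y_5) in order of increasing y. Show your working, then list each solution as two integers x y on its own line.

d=443: √d = [21; 21,42] (ℓ=2, even), read p_1/q_1
a_0=21:  p_0=21·1+0=21,  q_0=21·0+1=1
a_1=21:  p_1=21·21+1=442,  q_1=21·1+0=21
(x₁, y₁) = (442, 21);  442² − 443·21² = 1 ✓
(x_2, y_2) = (442·442 + 443·21·21, 442·21 + 21·442) = (390727, 18564)
(x_3, y_3) = (442·390727 + 443·21·18564, 442·18564 + 21·390727) = (345402226, 16410555)
(x_4, y_4) = (442·345402226 + 443·21·16410555, 442·16410555 + 21·345402226) = (305335177057, 14506912056)
(x_5, y_5) = (442·305335177057 + 443·21·14506912056, 442·14506912056 + 21·305335177057) = (269915951116162, 12824093846949)

442 21
390727 18564
345402226 16410555
305335177057 14506912056
269915951116162 12824093846949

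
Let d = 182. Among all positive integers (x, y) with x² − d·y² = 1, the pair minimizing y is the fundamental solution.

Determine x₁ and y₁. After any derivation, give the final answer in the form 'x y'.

d=182: √d = [13; 2,26] (ℓ=2, even), read p_1/q_1
i=0: a=13 ⇒ p=13, q=1
i=1: a=2 ⇒ p=27, q=2
→ (27, 2).  Check: 27²=729, 182·2²=728, difference 1.

27 2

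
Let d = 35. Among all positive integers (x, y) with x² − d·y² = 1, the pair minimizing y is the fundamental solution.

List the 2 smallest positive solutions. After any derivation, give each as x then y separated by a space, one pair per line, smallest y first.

√35 → a₀=5, period (1,10); ℓ=2 even so k=1
step 0: (5, 1)  from 5·(1,0) + (0,1)
step 1: (6, 1)  from 1·(5,1) + (1,0)
fundamental: x₁=6, y₁=1  (since 36 − 35·1 = 1)
(x_2, y_2) = (6·6 + 35·1·1, 6·1 + 1·6) = (71, 12)

6 1
71 12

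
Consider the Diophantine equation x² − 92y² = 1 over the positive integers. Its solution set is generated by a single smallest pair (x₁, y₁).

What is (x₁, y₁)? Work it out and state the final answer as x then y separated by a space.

√92 = [9; 1,1,2,4,2,1,1,18, …], period ℓ=8 (even) → k=7
k=0  a_k=9  p_k/q_k = 9/1
…
k=3  a_k=2  p_k/q_k = 48/5
…
k=5  a_k=2  p_k/q_k = 470/49
k=6  a_k=1  p_k/q_k = 681/71
k=7  a_k=1  p_k/q_k = 1151/120
(x₁, y₁) = (1151, 120);  1151² − 92·120² = 1 ✓

1151 120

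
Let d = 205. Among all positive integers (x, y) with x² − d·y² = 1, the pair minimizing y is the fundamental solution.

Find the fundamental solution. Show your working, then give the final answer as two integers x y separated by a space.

√205 = [14; 3,6,1,4,1,6,3,28, …], period ℓ=8 (even) → k=7
i=0: a=14 ⇒ p=14, q=1
i=1: a=3 ⇒ p=43, q=3
i=2: a=6 ⇒ p=272, q=19
i=3: a=1 ⇒ p=315, q=22
i=4: a=4 ⇒ p=1532, q=107
i=5: a=1 ⇒ p=1847, q=129
i=6: a=6 ⇒ p=12614, q=881
i=7: a=3 ⇒ p=39689, q=2772
(x₁, y₁) = (39689, 2772);  39689² − 205·2772² = 1 ✓

39689 2772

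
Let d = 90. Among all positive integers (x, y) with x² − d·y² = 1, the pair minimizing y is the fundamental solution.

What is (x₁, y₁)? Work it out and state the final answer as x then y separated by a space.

√90 → a₀=9, period (2,18); ℓ=2 even so k=1
a_0=9:  p_0=9·1+0=9,  q_0=9·0+1=1
a_1=2:  p_1=2·9+1=19,  q_1=2·1+0=2
→ (19, 2).  Check: 19²=361, 90·2²=360, difference 1.

19 2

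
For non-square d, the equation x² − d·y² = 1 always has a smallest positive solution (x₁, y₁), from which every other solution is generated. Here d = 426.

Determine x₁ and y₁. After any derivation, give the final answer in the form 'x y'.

88751 4300

d=426: √d = [20; 1,1,1,3,2,6,2,3,1,1,1,40] (ℓ=12, even), read p_11/q_11
i=0: a=20 ⇒ p=20, q=1
i=1: a=1 ⇒ p=21, q=1
i=2: a=1 ⇒ p=41, q=2
…
i=4: a=3 ⇒ p=227, q=11
i=5: a=2 ⇒ p=516, q=25
…
i=7: a=2 ⇒ p=7162, q=347
i=8: a=3 ⇒ p=24809, q=1202
i=9: a=1 ⇒ p=31971, q=1549
i=10: a=1 ⇒ p=56780, q=2751
i=11: a=1 ⇒ p=88751, q=4300
fundamental: x₁=88751, y₁=4300  (since 7876740001 − 426·18490000 = 1)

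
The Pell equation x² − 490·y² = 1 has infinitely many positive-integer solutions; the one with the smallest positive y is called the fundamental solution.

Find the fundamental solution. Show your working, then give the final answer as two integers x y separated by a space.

1039681 46968

√490 → a₀=22, period (7,2,1,4,4,4,1,2,7,44); ℓ=10 even so k=9
k=0  a_k=22  p_k/q_k = 22/1
…
k=2  a_k=2  p_k/q_k = 332/15
…
k=8  a_k=2  p_k/q_k = 141338/6385
k=9  a_k=7  p_k/q_k = 1039681/46968
→ (1039681, 46968).  Check: 1039681²=1080936581761, 490·46968²=1080936581760, difference 1.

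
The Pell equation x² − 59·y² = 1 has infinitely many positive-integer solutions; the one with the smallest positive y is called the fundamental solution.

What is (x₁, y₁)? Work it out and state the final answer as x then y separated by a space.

d=59: √d = [7; 1,2,7,2,1,14] (ℓ=6, even), read p_5/q_5
i=0: a=7 ⇒ p=7, q=1
i=1: a=1 ⇒ p=8, q=1
i=2: a=2 ⇒ p=23, q=3
i=3: a=7 ⇒ p=169, q=22
i=4: a=2 ⇒ p=361, q=47
i=5: a=1 ⇒ p=530, q=69
fundamental: x₁=530, y₁=69  (since 280900 − 59·4761 = 1)

530 69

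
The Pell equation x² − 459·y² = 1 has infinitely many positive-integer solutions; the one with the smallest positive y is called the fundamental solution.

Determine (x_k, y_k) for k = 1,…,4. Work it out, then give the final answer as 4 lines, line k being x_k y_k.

d=459: √d = [21; 2,2,1,4,21,4,1,2,2,42] (ℓ=10, even), read p_9/q_9
step 0: (21, 1)  from 21·(1,0) + (0,1)
…
step 2: (107, 5)  from 2·(43,2) + (21,1)
step 3: (150, 7)  from 1·(107,5) + (43,2)
…
step 7: (75692, 3533)  from 1·(60695,2833) + (14997,700)
step 8: (212079, 9899)  from 2·(75692,3533) + (60695,2833)
step 9: (499850, 23331)  from 2·(212079,9899) + (75692,3533)
(x₁, y₁) = (499850, 23331);  499850² − 459·23331² = 1 ✓
n=2: (499850,23331)∘(499850,23331) = (499850·499850+459·23331·23331, 499850·23331+23331·499850) = (499700044999,23324000700)
n=3: (499700044999,23324000700)∘(499850,23331) = (499850·499700044999+459·23331·23324000700, 499850·23324000700+23331·499700044999) = (499550134985000450,23317003499766669)
n=4: (499550134985000450,23317003499766669)∘(499850,23331) = (499850·499550134985000450+459·23331·23317003499766669, 499850·23317003499766669+23331·499550134985000450) = (499400269944005249820001,23310008398693414998600)

499850 23331
499700044999 23324000700
499550134985000450 23317003499766669
499400269944005249820001 23310008398693414998600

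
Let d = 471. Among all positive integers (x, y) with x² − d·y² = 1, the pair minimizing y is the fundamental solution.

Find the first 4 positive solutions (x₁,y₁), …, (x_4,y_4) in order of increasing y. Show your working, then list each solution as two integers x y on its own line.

7838695 361188
122890278606049 5662485139320
1926598824915678693415 88772987898323613612
30204041151744689101078780801 1391728752747293974319493360

d=471: √d = [21; 1,2,2,1,3,…,2,1,42] (ℓ=14, even), read p_13/q_13
k=0  a_k=21  p_k/q_k = 21/1
k=1  a_k=1  p_k/q_k = 22/1
k=2  a_k=2  p_k/q_k = 65/3
k=3  a_k=2  p_k/q_k = 152/7
k=4  a_k=1  p_k/q_k = 217/10
…
k=6  a_k=4  p_k/q_k = 3429/158
…
k=9  a_k=3  p_k/q_k = 644804/29711
k=10  a_k=1  p_k/q_k = 843469/38865
…
k=12  a_k=2  p_k/q_k = 5506953/253747
k=13  a_k=1  p_k/q_k = 7838695/361188
→ (7838695, 361188).  Check: 7838695²=61445139303025, 471·361188²=61445139303024, difference 1.
(x_2, y_2) = (7838695·7838695 + 471·361188·361188, 7838695·361188 + 361188·7838695) = (122890278606049, 5662485139320)
(x_3, y_3) = (7838695·122890278606049 + 471·361188·5662485139320, 7838695·5662485139320 + 361188·122890278606049) = (1926598824915678693415, 88772987898323613612)
(x_4, y_4) = (7838695·1926598824915678693415 + 471·361188·88772987898323613612, 7838695·88772987898323613612 + 361188·1926598824915678693415) = (30204041151744689101078780801, 1391728752747293974319493360)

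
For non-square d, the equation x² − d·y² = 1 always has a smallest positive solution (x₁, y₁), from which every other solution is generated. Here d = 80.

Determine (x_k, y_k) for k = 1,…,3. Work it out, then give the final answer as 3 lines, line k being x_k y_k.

√80 = [8; 1,16, …], period ℓ=2 (even) → k=1
step 0: (8, 1)  from 8·(1,0) + (0,1)
step 1: (9, 1)  from 1·(8,1) + (1,0)
fundamental: x₁=9, y₁=1  (since 81 − 80·1 = 1)
n=2: (9,1)∘(9,1) = (9·9+80·1·1, 9·1+1·9) = (161,18)
n=3: (161,18)∘(9,1) = (9·161+80·1·18, 9·18+1·161) = (2889,323)

9 1
161 18
2889 323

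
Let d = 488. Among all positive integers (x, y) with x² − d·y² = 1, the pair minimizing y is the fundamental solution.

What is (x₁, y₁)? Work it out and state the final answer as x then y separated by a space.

√488 = [22; 11,44, …], period ℓ=2 (even) → k=1
i=0: a=22 ⇒ p=22, q=1
i=1: a=11 ⇒ p=243, q=11
→ (243, 11).  Check: 243²=59049, 488·11²=59048, difference 1.

243 11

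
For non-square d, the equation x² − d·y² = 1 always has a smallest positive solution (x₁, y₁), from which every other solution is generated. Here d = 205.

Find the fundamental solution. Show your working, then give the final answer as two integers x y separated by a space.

d=205: √d = [14; 3,6,1,4,1,6,3,28] (ℓ=8, even), read p_7/q_7
k=0  a_k=14  p_k/q_k = 14/1
k=1  a_k=3  p_k/q_k = 43/3
…
k=6  a_k=6  p_k/q_k = 12614/881
k=7  a_k=3  p_k/q_k = 39689/2772
→ (39689, 2772).  Check: 39689²=1575216721, 205·2772²=1575216720, difference 1.

39689 2772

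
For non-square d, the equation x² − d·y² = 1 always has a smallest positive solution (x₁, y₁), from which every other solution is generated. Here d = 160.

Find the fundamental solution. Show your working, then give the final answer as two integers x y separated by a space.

√160 → a₀=12, period (1,1,1,5,1,1,1,24); ℓ=8 even so k=7
step 0: (12, 1)  from 12·(1,0) + (0,1)
step 1: (13, 1)  from 1·(12,1) + (1,0)
…
step 4: (215, 17)  from 5·(38,3) + (25,2)
…
step 6: (468, 37)  from 1·(253,20) + (215,17)
step 7: (721, 57)  from 1·(468,37) + (253,20)
→ (721, 57).  Check: 721²=519841, 160·57²=519840, difference 1.

721 57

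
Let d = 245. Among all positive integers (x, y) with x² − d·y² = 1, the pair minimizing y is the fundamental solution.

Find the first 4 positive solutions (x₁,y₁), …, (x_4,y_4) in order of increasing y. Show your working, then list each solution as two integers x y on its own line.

[15; 1,1,1,7,6,7,1,1,1,30] for √245; ℓ=10 ⇒ convergent index 9
a_0=15:  p_0=15·1+0=15,  q_0=15·0+1=1
a_1=1:  p_1=1·15+1=16,  q_1=1·1+0=1
a_2=1:  p_2=1·16+15=31,  q_2=1·1+1=2
a_3=1:  p_3=1·31+16=47,  q_3=1·2+1=3
a_4=7:  p_4=7·47+31=360,  q_4=7·3+2=23
a_5=6:  p_5=6·360+47=2207,  q_5=6·23+3=141
a_6=7:  p_6=7·2207+360=15809,  q_6=7·141+23=1010
a_7=1:  p_7=1·15809+2207=18016,  q_7=1·1010+141=1151
a_8=1:  p_8=1·18016+15809=33825,  q_8=1·1151+1010=2161
a_9=1:  p_9=1·33825+18016=51841,  q_9=1·2161+1151=3312
fundamental: x₁=51841, y₁=3312  (since 2687489281 − 245·10969344 = 1)
(x_2, y_2) = (51841·51841 + 245·3312·3312, 51841·3312 + 3312·51841) = (5374978561, 343394784)
(x_3, y_3) = (51841·5374978561 + 245·3312·343394784, 51841·343394784 + 3312·5374978561) = (557288527109761, 35603857991376)
(x_4, y_4) = (51841·557288527109761 + 245·3312·35603857991376, 51841·35603857991376 + 3312·557288527109761) = (57780789062419261441, 3691479203918451648)

51841 3312
5374978561 343394784
557288527109761 35603857991376
57780789062419261441 3691479203918451648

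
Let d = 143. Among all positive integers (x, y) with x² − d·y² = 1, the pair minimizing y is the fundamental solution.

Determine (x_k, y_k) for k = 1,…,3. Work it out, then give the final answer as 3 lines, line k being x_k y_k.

√143 = [11; 1,22, …], period ℓ=2 (even) → k=1
step 0: (11, 1)  from 11·(1,0) + (0,1)
step 1: (12, 1)  from 1·(11,1) + (1,0)
(x₁, y₁) = (12, 1);  12² − 143·1² = 1 ✓
(12+1√143)^2 = 287 + 24√143
(12+1√143)^3 = 6876 + 575√143

12 1
287 24
6876 575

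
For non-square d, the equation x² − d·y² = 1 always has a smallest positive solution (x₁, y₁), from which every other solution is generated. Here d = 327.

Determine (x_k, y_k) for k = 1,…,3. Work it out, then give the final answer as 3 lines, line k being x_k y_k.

√327 = [18; 12,36, …], period ℓ=2 (even) → k=1
i=0: a=18 ⇒ p=18, q=1
i=1: a=12 ⇒ p=217, q=12
fundamental: x₁=217, y₁=12  (since 47089 − 327·144 = 1)
(217+12√327)^2 = 94177 + 5208√327
(217+12√327)^3 = 40872601 + 2260260√327

217 12
94177 5208
40872601 2260260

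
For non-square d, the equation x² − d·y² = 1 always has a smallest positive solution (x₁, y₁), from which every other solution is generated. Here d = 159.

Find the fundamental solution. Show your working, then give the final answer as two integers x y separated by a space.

1324 105

d=159: √d = [12; 1,1,1,1,3,1,1,1,1,24] (ℓ=10, even), read p_9/q_9
a_0=12:  p_0=12·1+0=12,  q_0=12·0+1=1
a_1=1:  p_1=1·12+1=13,  q_1=1·1+0=1
a_2=1:  p_2=1·13+12=25,  q_2=1·1+1=2
…
a_7=1:  p_7=1·290+227=517,  q_7=1·23+18=41
a_8=1:  p_8=1·517+290=807,  q_8=1·41+23=64
a_9=1:  p_9=1·807+517=1324,  q_9=1·64+41=105
→ (1324, 105).  Check: 1324²=1752976, 159·105²=1752975, difference 1.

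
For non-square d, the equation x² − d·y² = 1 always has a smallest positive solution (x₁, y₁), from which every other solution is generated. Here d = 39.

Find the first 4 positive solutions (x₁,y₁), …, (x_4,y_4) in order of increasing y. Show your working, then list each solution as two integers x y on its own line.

25 4
1249 200
62425 9996
3120001 499600

d=39: √d = [6; 4,12] (ℓ=2, even), read p_1/q_1
step 0: (6, 1)  from 6·(1,0) + (0,1)
step 1: (25, 4)  from 4·(6,1) + (1,0)
fundamental: x₁=25, y₁=4  (since 625 − 39·16 = 1)
k=2:  x_2 = 25·25+39·4·4 = 1249,  y_2 = 25·4+4·25 = 200
k=3:  x_3 = 25·1249+39·4·200 = 62425,  y_3 = 25·200+4·1249 = 9996
k=4:  x_4 = 25·62425+39·4·9996 = 3120001,  y_4 = 25·9996+4·62425 = 499600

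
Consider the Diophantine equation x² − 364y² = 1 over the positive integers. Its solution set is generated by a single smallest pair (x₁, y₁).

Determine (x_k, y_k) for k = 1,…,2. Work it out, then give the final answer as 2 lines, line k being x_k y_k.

4954951 259710
49103078824801 2573700648420

√364 = [19; 12,1,2,3,1,8,1,3,2,1,12,38, …], period ℓ=12 (even) → k=11
a_0=19:  p_0=19·1+0=19,  q_0=19·0+1=1
a_1=12:  p_1=12·19+1=229,  q_1=12·1+0=12
a_2=1:  p_2=1·229+19=248,  q_2=1·12+1=13
…
a_7=1:  p_7=1·27607+3148=30755,  q_7=1·1447+165=1612
a_8=3:  p_8=3·30755+27607=119872,  q_8=3·1612+1447=6283
…
a_10=1:  p_10=1·270499+119872=390371,  q_10=1·14178+6283=20461
a_11=12:  p_11=12·390371+270499=4954951,  q_11=12·20461+14178=259710
(x₁, y₁) = (4954951, 259710);  4954951² − 364·259710² = 1 ✓
(4954951+259710√364)^2 = 49103078824801 + 2573700648420√364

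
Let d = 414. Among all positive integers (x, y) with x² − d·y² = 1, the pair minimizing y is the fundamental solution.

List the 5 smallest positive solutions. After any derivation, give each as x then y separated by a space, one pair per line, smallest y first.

24335 1196
1184384449 58209320
57643991108495 2833047603204
2805533046066067201 137884426789729360
136545293294391499564175 6710835049023080347996

√414 = [20; 2,1,7,2,7,1,2,40, …], period ℓ=8 (even) → k=7
step 0: (20, 1)  from 20·(1,0) + (0,1)
step 1: (41, 2)  from 2·(20,1) + (1,0)
step 2: (61, 3)  from 1·(41,2) + (20,1)
step 3: (468, 23)  from 7·(61,3) + (41,2)
…
step 6: (8444, 415)  from 1·(7447,366) + (997,49)
step 7: (24335, 1196)  from 2·(8444,415) + (7447,366)
→ (24335, 1196).  Check: 24335²=592192225, 414·1196²=592192224, difference 1.
(x_2, y_2) = (24335·24335 + 414·1196·1196, 24335·1196 + 1196·24335) = (1184384449, 58209320)
(x_3, y_3) = (24335·1184384449 + 414·1196·58209320, 24335·58209320 + 1196·1184384449) = (57643991108495, 2833047603204)
(x_4, y_4) = (24335·57643991108495 + 414·1196·2833047603204, 24335·2833047603204 + 1196·57643991108495) = (2805533046066067201, 137884426789729360)
(x_5, y_5) = (24335·2805533046066067201 + 414·1196·137884426789729360, 24335·137884426789729360 + 1196·2805533046066067201) = (136545293294391499564175, 6710835049023080347996)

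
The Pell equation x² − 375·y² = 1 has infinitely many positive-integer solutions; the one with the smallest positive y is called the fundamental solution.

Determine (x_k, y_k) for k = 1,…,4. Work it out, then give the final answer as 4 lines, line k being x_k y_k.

d=375: √d = [19; 2,1,2,1,5,1,2,1,2,38] (ℓ=10, even), read p_9/q_9
a_0=19:  p_0=19·1+0=19,  q_0=19·0+1=1
…
a_2=1:  p_2=1·39+19=58,  q_2=1·2+1=3
…
a_8=1:  p_8=1·4086+1433=5519,  q_8=1·211+74=285
a_9=2:  p_9=2·5519+4086=15124,  q_9=2·285+211=781
(x₁, y₁) = (15124, 781);  15124² − 375·781² = 1 ✓
(15124+781√375)^2 = 457470751 + 23623688√375
(15124+781√375)^3 = 13837575261124 + 714569313843√375
(15124+781√375)^4 = 418558976041008001 + 21614292581499376√375

15124 781
457470751 23623688
13837575261124 714569313843
418558976041008001 21614292581499376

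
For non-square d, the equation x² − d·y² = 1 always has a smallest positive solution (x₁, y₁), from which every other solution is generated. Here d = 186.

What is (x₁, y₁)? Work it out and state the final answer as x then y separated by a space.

7501 550

√186 = [13; 1,1,1,3,4,3,1,1,1,26, …], period ℓ=10 (even) → k=9
k=0  a_k=13  p_k/q_k = 13/1
k=1  a_k=1  p_k/q_k = 14/1
k=2  a_k=1  p_k/q_k = 27/2
k=3  a_k=1  p_k/q_k = 41/3
…
k=5  a_k=4  p_k/q_k = 641/47
…
k=8  a_k=1  p_k/q_k = 4787/351
k=9  a_k=1  p_k/q_k = 7501/550
(x₁, y₁) = (7501, 550);  7501² − 186·550² = 1 ✓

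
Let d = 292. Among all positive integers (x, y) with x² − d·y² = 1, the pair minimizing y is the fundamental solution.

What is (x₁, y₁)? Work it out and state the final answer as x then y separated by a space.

2281249 133500

[17; 11,2,1,3,8,3,1,2,11,34] for √292; ℓ=10 ⇒ convergent index 9
a_0=17:  p_0=17·1+0=17,  q_0=17·0+1=1
…
a_3=1:  p_3=1·393+188=581,  q_3=1·23+11=34
a_4=3:  p_4=3·581+393=2136,  q_4=3·34+23=125
a_5=8:  p_5=8·2136+581=17669,  q_5=8·125+34=1034
…
a_8=2:  p_8=2·72812+55143=200767,  q_8=2·4261+3227=11749
a_9=11:  p_9=11·200767+72812=2281249,  q_9=11·11749+4261=133500
→ (2281249, 133500).  Check: 2281249²=5204097000001, 292·133500²=5204097000000, difference 1.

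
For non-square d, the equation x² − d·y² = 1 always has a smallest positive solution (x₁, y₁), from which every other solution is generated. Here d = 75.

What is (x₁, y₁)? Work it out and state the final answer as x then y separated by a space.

√75 = [8; 1,1,1,16, …], period ℓ=4 (even) → k=3
a_0=8:  p_0=8·1+0=8,  q_0=8·0+1=1
…
a_2=1:  p_2=1·9+8=17,  q_2=1·1+1=2
a_3=1:  p_3=1·17+9=26,  q_3=1·2+1=3
(x₁, y₁) = (26, 3);  26² − 75·3² = 1 ✓

26 3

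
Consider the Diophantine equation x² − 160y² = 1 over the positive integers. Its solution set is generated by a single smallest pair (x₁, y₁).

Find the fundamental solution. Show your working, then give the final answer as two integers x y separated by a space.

√160 = [12; 1,1,1,5,1,1,1,24, …], period ℓ=8 (even) → k=7
step 0: (12, 1)  from 12·(1,0) + (0,1)
…
step 2: (25, 2)  from 1·(13,1) + (12,1)
step 3: (38, 3)  from 1·(25,2) + (13,1)
step 4: (215, 17)  from 5·(38,3) + (25,2)
…
step 6: (468, 37)  from 1·(253,20) + (215,17)
step 7: (721, 57)  from 1·(468,37) + (253,20)
fundamental: x₁=721, y₁=57  (since 519841 − 160·3249 = 1)

721 57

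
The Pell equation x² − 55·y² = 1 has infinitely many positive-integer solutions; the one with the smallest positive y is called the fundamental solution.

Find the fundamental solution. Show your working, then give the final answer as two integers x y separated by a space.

89 12

√55 → a₀=7, period (2,2,2,14); ℓ=4 even so k=3
i=0: a=7 ⇒ p=7, q=1
…
i=2: a=2 ⇒ p=37, q=5
i=3: a=2 ⇒ p=89, q=12
(x₁, y₁) = (89, 12);  89² − 55·12² = 1 ✓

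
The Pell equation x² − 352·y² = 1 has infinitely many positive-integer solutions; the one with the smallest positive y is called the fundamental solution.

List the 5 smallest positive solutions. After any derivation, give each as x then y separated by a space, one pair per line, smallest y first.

√352 → a₀=18, period (1,3,5,9,5,3,1,36); ℓ=8 even so k=7
step 0: (18, 1)  from 18·(1,0) + (0,1)
…
step 2: (75, 4)  from 3·(19,1) + (18,1)
…
step 4: (3621, 193)  from 9·(394,21) + (75,4)
…
step 6: (59118, 3151)  from 3·(18499,986) + (3621,193)
step 7: (77617, 4137)  from 1·(59118,3151) + (18499,986)
(x₁, y₁) = (77617, 4137);  77617² − 352·4137² = 1 ✓
k=2:  x_2 = 77617·77617+352·4137·4137 = 12048797377,  y_2 = 77617·4137+4137·77617 = 642203058
k=3:  x_3 = 77617·12048797377+352·4137·642203058 = 1870383011943601,  y_3 = 77617·642203058+4137·12048797377 = 99691749501435
k=4:  x_4 = 77617·1870383011943601+352·4137·99691749501435 = 290347036464004160257,  y_4 = 77617·99691749501435+4137·1870383011943601 = 15475549041463557732
k=5:  x_5 = 77617·290347036464004160257+352·4137·15475549041463557732 = 45071731856582838801391537,  y_5 = 77617·15475549041463557732+4137·290347036464004160257 = 2402331379802862171467853

77617 4137
12048797377 642203058
1870383011943601 99691749501435
290347036464004160257 15475549041463557732
45071731856582838801391537 2402331379802862171467853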